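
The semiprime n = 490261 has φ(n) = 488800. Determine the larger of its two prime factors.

941

φ(n) = (p−1)(q−1) = n − (p+q) + 1, so p + q = 490261 − 488800 + 1 = 1462.
p and q are the roots of t² − 1462t + 490261 = 0.
Discriminant: 1462² − 4·490261 = 2137444 − 1961044 = 176400; √176400 = 420.
q = (1462 − 420)/2 = 521, p = (1462 + 420)/2 = 941.
Check: 521 · 941 = 490261.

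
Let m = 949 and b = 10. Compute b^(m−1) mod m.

10^1 ≡ 10 (mod 949)
10^2 ≡ 10^2 = 100 ≡ 100 (mod 949)
10^4 ≡ 100^2 = 10000 ≡ 510 (mod 949)
10^8 ≡ 510^2 = 260100 ≡ 74 (mod 949)
10^16 ≡ 74^2 = 5476 ≡ 731 (mod 949)
10^32 ≡ 731^2 = 534361 ≡ 74 (mod 949)
10^64 ≡ 74^2 = 5476 ≡ 731 (mod 949)
10^128 ≡ 731^2 = 534361 ≡ 74 (mod 949)
10^256 ≡ 74^2 = 5476 ≡ 731 (mod 949)
10^512 ≡ 731^2 = 534361 ≡ 74 (mod 949)
948 = 512 + 256 + 128 + 32 + 16 + 4 in binary powers of 2.
So 10^948 ≡ 74 · 731 · 74 · 74 · 731 · 510 ≡ 729 (mod 949).
Since 729 ≠ 1, base 10 is a Fermat witness: 949 is composite.

729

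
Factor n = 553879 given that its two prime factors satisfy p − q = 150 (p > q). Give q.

673

Since p = q + 150, we have 553879 = q(q + 150), so q² + 150q − 553879 = 0.
Discriminant: 150² + 4·553879 = 22500 + 2215516 = 2238016; √2238016 = 1496.
q = (−150 + 1496)/2 = 673, and p = q + 150 = 823.
Check: 673 · 823 = 553879.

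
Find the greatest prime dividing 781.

71

781 = 11 · 71
71 is prime.
So 781 = 11 · 71; the largest prime factor is 71.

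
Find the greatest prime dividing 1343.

1343 = 17 · 79
79 is prime.
So 1343 = 17 · 79; the largest prime factor is 79.

79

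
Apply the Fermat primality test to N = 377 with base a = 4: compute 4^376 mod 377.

165

4^1 ≡ 4 (mod 377)
4^2 ≡ 4^2 = 16 ≡ 16 (mod 377)
4^4 ≡ 16^2 = 256 ≡ 256 (mod 377)
4^8 ≡ 256^2 = 65536 ≡ 315 (mod 377)
4^16 ≡ 315^2 = 99225 ≡ 74 (mod 377)
4^32 ≡ 74^2 = 5476 ≡ 198 (mod 377)
4^64 ≡ 198^2 = 39204 ≡ 373 (mod 377)
4^128 ≡ 373^2 = 139129 ≡ 16 (mod 377)
4^256 ≡ 16^2 = 256 ≡ 256 (mod 377)
376 = 256 + 64 + 32 + 16 + 8 in binary powers of 2.
So 4^376 ≡ 256 · 373 · 198 · 74 · 315 ≡ 165 (mod 377).
Since 165 ≠ 1, base 4 is a Fermat witness: 377 is composite.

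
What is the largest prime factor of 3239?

3239 = 41 · 79
79 is prime.
So 3239 = 41 · 79; the largest prime factor is 79.

79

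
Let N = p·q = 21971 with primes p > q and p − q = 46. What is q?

Since p = q + 46, we have 21971 = q(q + 46), so q² + 46q − 21971 = 0.
Discriminant: 46² + 4·21971 = 2116 + 87884 = 90000; √90000 = 300.
q = (−46 + 300)/2 = 127, and p = q + 46 = 173.
Check: 127 · 173 = 21971.

127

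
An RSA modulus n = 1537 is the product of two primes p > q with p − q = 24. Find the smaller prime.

29

Since p = q + 24, we have 1537 = q(q + 24), so q² + 24q − 1537 = 0.
Discriminant: 24² + 4·1537 = 576 + 6148 = 6724; √6724 = 82.
q = (−24 + 82)/2 = 29, and p = q + 24 = 53.
Check: 29 · 53 = 1537.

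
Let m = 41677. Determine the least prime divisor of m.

41677 is odd.
Digit sum 25, not divisible by 3.
Ends in 7: not divisible by 5.
7: 41677 = 7·5953 + 6
11: 41677 = 11·3788 + 9
13: 41677 = 13·3205 + 12
17: 41677 = 17·2451 + 10
19: 41677 = 19·2193 + 10
23: 41677 = 23·1812 + 1
29: 41677 = 29·1437 + 4
31: 41677 = 31·1344 + 13
37: 41677 = 37·1126 + 15
41: 41677 = 41·1016 + 21
43: 41677 = 43·969 + 10
47: 41677 = 47·886 + 35
53: 41677 = 53·786 + 19
59: 41677 = 59·706 + 23
61: 41677 = 61·683 + 14
67: 41677 = 67·622 + 3
71: 41677 = 71·587

71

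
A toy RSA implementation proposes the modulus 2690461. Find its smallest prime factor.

2690461 is odd.
Digit sum 28, not divisible by 3.
Ends in 1: not divisible by 5.
7: 2690461 = 7·384351 + 4
11: 2690461 = 11·244587 + 4
13: 2690461 = 13·206958 + 7
17: 2690461 = 17·158262 + 7
19: 2690461 = 19·141603 + 4
23: 2690461 = 23·116976 + 13
29: 2690461 = 29·92774 + 15
31: 2690461 = 31·86789 + 2
37: 2690461 = 37·72715 + 6
41: 2690461 = 41·65621

41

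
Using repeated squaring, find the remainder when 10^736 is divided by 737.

10^1 ≡ 10 (mod 737)
10^2 ≡ 10^2 = 100 ≡ 100 (mod 737)
10^4 ≡ 100^2 = 10000 ≡ 419 (mod 737)
10^8 ≡ 419^2 = 175561 ≡ 155 (mod 737)
10^16 ≡ 155^2 = 24025 ≡ 441 (mod 737)
10^32 ≡ 441^2 = 194481 ≡ 650 (mod 737)
10^64 ≡ 650^2 = 422500 ≡ 199 (mod 737)
10^128 ≡ 199^2 = 39601 ≡ 540 (mod 737)
10^256 ≡ 540^2 = 291600 ≡ 485 (mod 737)
10^512 ≡ 485^2 = 235225 ≡ 122 (mod 737)
736 = 512 + 128 + 64 + 32 in binary powers of 2.
So 10^736 ≡ 122 · 540 · 199 · 650 ≡ 23 (mod 737).
Since 23 ≠ 1, base 10 is a Fermat witness: 737 is composite.

23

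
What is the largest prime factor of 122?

61

122 = 2 · 61
61 is prime.
So 122 = 2 · 61; the largest prime factor is 61.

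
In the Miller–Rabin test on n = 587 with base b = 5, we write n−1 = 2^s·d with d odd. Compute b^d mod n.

586

587 − 1 = 586 = 2^1 · 293, so d = 293.
5^1 ≡ 5 (mod 587)
5^2 ≡ 5^2 = 25 ≡ 25 (mod 587)
5^4 ≡ 25^2 = 625 ≡ 38 (mod 587)
5^8 ≡ 38^2 = 1444 ≡ 270 (mod 587)
5^16 ≡ 270^2 = 72900 ≡ 112 (mod 587)
5^32 ≡ 112^2 = 12544 ≡ 217 (mod 587)
5^64 ≡ 217^2 = 47089 ≡ 129 (mod 587)
5^128 ≡ 129^2 = 16641 ≡ 205 (mod 587)
5^256 ≡ 205^2 = 42025 ≡ 348 (mod 587)
293 = 256 + 32 + 4 + 1 in binary powers of 2.
So 5^293 ≡ 348 · 217 · 38 · 5 ≡ 586 (mod 587).
Since 5^d ≡ 586 (mod 587), base 5 does not prove 587 composite.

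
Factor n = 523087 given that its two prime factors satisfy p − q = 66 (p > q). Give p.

757

Since p = q + 66, we have 523087 = q(q + 66), so q² + 66q − 523087 = 0.
Discriminant: 66² + 4·523087 = 4356 + 2092348 = 2096704; √2096704 = 1448.
q = (−66 + 1448)/2 = 691, and p = q + 66 = 757.
Check: 691 · 757 = 523087.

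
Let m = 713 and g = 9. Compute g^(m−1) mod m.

289

9^1 ≡ 9 (mod 713)
9^2 ≡ 9^2 = 81 ≡ 81 (mod 713)
9^4 ≡ 81^2 = 6561 ≡ 144 (mod 713)
9^8 ≡ 144^2 = 20736 ≡ 59 (mod 713)
9^16 ≡ 59^2 = 3481 ≡ 629 (mod 713)
9^32 ≡ 629^2 = 395641 ≡ 639 (mod 713)
9^64 ≡ 639^2 = 408321 ≡ 485 (mod 713)
9^128 ≡ 485^2 = 235225 ≡ 648 (mod 713)
9^256 ≡ 648^2 = 419904 ≡ 660 (mod 713)
9^512 ≡ 660^2 = 435600 ≡ 670 (mod 713)
712 = 512 + 128 + 64 + 8 in binary powers of 2.
So 9^712 ≡ 670 · 648 · 485 · 59 ≡ 289 (mod 713).
Since 289 ≠ 1, base 9 is a Fermat witness: 713 is composite.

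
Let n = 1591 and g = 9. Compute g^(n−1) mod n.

269

9^1 ≡ 9 (mod 1591)
9^2 ≡ 9^2 = 81 ≡ 81 (mod 1591)
9^4 ≡ 81^2 = 6561 ≡ 197 (mod 1591)
9^8 ≡ 197^2 = 38809 ≡ 625 (mod 1591)
9^16 ≡ 625^2 = 390625 ≡ 830 (mod 1591)
9^32 ≡ 830^2 = 688900 ≡ 1588 (mod 1591)
9^64 ≡ 1588^2 = 2521744 ≡ 9 (mod 1591)
9^128 ≡ 9^2 = 81 ≡ 81 (mod 1591)
9^256 ≡ 81^2 = 6561 ≡ 197 (mod 1591)
9^512 ≡ 197^2 = 38809 ≡ 625 (mod 1591)
9^1024 ≡ 625^2 = 390625 ≡ 830 (mod 1591)
1590 = 1024 + 512 + 32 + 16 + 4 + 2 in binary powers of 2.
So 9^1590 ≡ 830 · 625 · 1588 · 830 · 197 · 81 ≡ 269 (mod 1591).
Since 269 ≠ 1, base 9 is a Fermat witness: 1591 is composite.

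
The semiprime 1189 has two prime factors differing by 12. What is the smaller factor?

29

Since p = q + 12, we have 1189 = q(q + 12), so q² + 12q − 1189 = 0.
Discriminant: 12² + 4·1189 = 144 + 4756 = 4900; √4900 = 70.
q = (−12 + 70)/2 = 29, and p = q + 12 = 41.
Check: 29 · 41 = 1189.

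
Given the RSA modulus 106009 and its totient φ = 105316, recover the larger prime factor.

φ(n) = (p−1)(q−1) = n − (p+q) + 1, so p + q = 106009 − 105316 + 1 = 694.
p and q are the roots of t² − 694t + 106009 = 0.
Discriminant: 694² − 4·106009 = 481636 − 424036 = 57600; √57600 = 240.
q = (694 − 240)/2 = 227, p = (694 + 240)/2 = 467.
Check: 227 · 467 = 106009.

467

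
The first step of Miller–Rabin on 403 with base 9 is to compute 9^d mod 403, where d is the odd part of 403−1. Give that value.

287

403 − 1 = 402 = 2^1 · 201, so d = 201.
9^1 ≡ 9 (mod 403)
9^2 ≡ 9^2 = 81 ≡ 81 (mod 403)
9^4 ≡ 81^2 = 6561 ≡ 113 (mod 403)
9^8 ≡ 113^2 = 12769 ≡ 276 (mod 403)
9^16 ≡ 276^2 = 76176 ≡ 9 (mod 403)
9^32 ≡ 9^2 = 81 ≡ 81 (mod 403)
9^64 ≡ 81^2 = 6561 ≡ 113 (mod 403)
9^128 ≡ 113^2 = 12769 ≡ 276 (mod 403)
201 = 128 + 64 + 8 + 1 in binary powers of 2.
So 9^201 ≡ 276 · 113 · 276 · 9 ≡ 287 (mod 403).
Squaring chain: 287; never reaches −1, so base 9 is a Miller–Rabin witness that 403 is composite.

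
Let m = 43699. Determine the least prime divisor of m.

43699 is odd.
Digit sum 31, not divisible by 3.
Ends in 9: not divisible by 5.
7: 43699 = 7·6242 + 5
11: 43699 = 11·3972 + 7
13: 43699 = 13·3361 + 6
17: 43699 = 17·2570 + 9
19: 43699 = 19·2299 + 18
23: 43699 = 23·1899 + 22
29: 43699 = 29·1506 + 25
31: 43699 = 31·1409 + 20
37: 43699 = 37·1181 + 2
41: 43699 = 41·1065 + 34
43: 43699 = 43·1016 + 11
47: 43699 = 47·929 + 36
53: 43699 = 53·824 + 27
59: 43699 = 59·740 + 39
61: 43699 = 61·716 + 23
67: 43699 = 67·652 + 15
71: 43699 = 71·615 + 34
73: 43699 = 73·598 + 45
79: 43699 = 79·553 + 12
83: 43699 = 83·526 + 41
89: 43699 = 89·491

89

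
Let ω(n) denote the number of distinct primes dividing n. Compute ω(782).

3

782 = 2 · 391
391 = 17 · 23
782 = 2 · 17 · 23, which has 3 distinct prime factors.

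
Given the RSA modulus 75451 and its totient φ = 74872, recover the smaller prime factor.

197

φ(n) = (p−1)(q−1) = n − (p+q) + 1, so p + q = 75451 − 74872 + 1 = 580.
p and q are the roots of t² − 580t + 75451 = 0.
Discriminant: 580² − 4·75451 = 336400 − 301804 = 34596; √34596 = 186.
q = (580 − 186)/2 = 197, p = (580 + 186)/2 = 383.
Check: 197 · 383 = 75451.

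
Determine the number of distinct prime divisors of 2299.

2299 = 11^2 · 19
2299 = 11^2 · 19, which has 2 distinct prime factors.

2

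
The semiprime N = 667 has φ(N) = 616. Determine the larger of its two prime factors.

φ(n) = (p−1)(q−1) = n − (p+q) + 1, so p + q = 667 − 616 + 1 = 52.
p and q are the roots of t² − 52t + 667 = 0.
Discriminant: 52² − 4·667 = 2704 − 2668 = 36; √36 = 6.
q = (52 − 6)/2 = 23, p = (52 + 6)/2 = 29.
Check: 23 · 29 = 667.

29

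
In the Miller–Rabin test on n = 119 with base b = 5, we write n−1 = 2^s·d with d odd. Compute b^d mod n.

119 − 1 = 118 = 2^1 · 59, so d = 59.
5^1 ≡ 5 (mod 119)
5^2 ≡ 5^2 = 25 ≡ 25 (mod 119)
5^4 ≡ 25^2 = 625 ≡ 30 (mod 119)
5^8 ≡ 30^2 = 900 ≡ 67 (mod 119)
5^16 ≡ 67^2 = 4489 ≡ 86 (mod 119)
5^32 ≡ 86^2 = 7396 ≡ 18 (mod 119)
59 = 32 + 16 + 8 + 2 + 1 in binary powers of 2.
So 5^59 ≡ 18 · 86 · 67 · 25 · 5 ≡ 45 (mod 119).
Squaring chain: 45; never reaches −1, so base 5 is a Miller–Rabin witness that 119 is composite.

45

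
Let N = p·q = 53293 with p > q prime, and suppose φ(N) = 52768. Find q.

137

φ(n) = (p−1)(q−1) = n − (p+q) + 1, so p + q = 53293 − 52768 + 1 = 526.
p and q are the roots of t² − 526t + 53293 = 0.
Discriminant: 526² − 4·53293 = 276676 − 213172 = 63504; √63504 = 252.
q = (526 − 252)/2 = 137, p = (526 + 252)/2 = 389.
Check: 137 · 389 = 53293.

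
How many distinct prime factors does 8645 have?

4

8645 = 5 · 1729
1729 = 7 · 247
247 = 13 · 19
8645 = 5 · 7 · 13 · 19, which has 4 distinct prime factors.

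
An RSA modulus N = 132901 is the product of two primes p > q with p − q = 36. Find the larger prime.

383

Since p = q + 36, we have 132901 = q(q + 36), so q² + 36q − 132901 = 0.
Discriminant: 36² + 4·132901 = 1296 + 531604 = 532900; √532900 = 730.
q = (−36 + 730)/2 = 347, and p = q + 36 = 383.
Check: 347 · 383 = 132901.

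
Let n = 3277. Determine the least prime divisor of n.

3277 is odd.
Digit sum 19, not divisible by 3.
Ends in 7: not divisible by 5.
7: 3277 = 7·468 + 1
11: 3277 = 11·297 + 10
13: 3277 = 13·252 + 1
17: 3277 = 17·192 + 13
19: 3277 = 19·172 + 9
23: 3277 = 23·142 + 11
29: 3277 = 29·113

29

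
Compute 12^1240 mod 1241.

475

12^1 ≡ 12 (mod 1241)
12^2 ≡ 12^2 = 144 ≡ 144 (mod 1241)
12^4 ≡ 144^2 = 20736 ≡ 880 (mod 1241)
12^8 ≡ 880^2 = 774400 ≡ 16 (mod 1241)
12^16 ≡ 16^2 = 256 ≡ 256 (mod 1241)
12^32 ≡ 256^2 = 65536 ≡ 1004 (mod 1241)
12^64 ≡ 1004^2 = 1008016 ≡ 324 (mod 1241)
12^128 ≡ 324^2 = 104976 ≡ 732 (mod 1241)
12^256 ≡ 732^2 = 535824 ≡ 953 (mod 1241)
12^512 ≡ 953^2 = 908209 ≡ 1038 (mod 1241)
12^1024 ≡ 1038^2 = 1077444 ≡ 256 (mod 1241)
1240 = 1024 + 128 + 64 + 16 + 8 in binary powers of 2.
So 12^1240 ≡ 256 · 732 · 324 · 256 · 16 ≡ 475 (mod 1241).
Since 475 ≠ 1, base 12 is a Fermat witness: 1241 is composite.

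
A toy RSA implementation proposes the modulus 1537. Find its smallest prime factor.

29

1537 is odd.
Digit sum 16, not divisible by 3.
Ends in 7: not divisible by 5.
7: 1537 = 7·219 + 4
11: 1537 = 11·139 + 8
13: 1537 = 13·118 + 3
17: 1537 = 17·90 + 7
19: 1537 = 19·80 + 17
23: 1537 = 23·66 + 19
29: 1537 = 29·53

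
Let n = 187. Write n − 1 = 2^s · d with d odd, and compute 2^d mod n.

187 − 1 = 186 = 2^1 · 93, so d = 93.
2^1 ≡ 2 (mod 187)
2^2 ≡ 2^2 = 4 ≡ 4 (mod 187)
2^4 ≡ 4^2 = 16 ≡ 16 (mod 187)
2^8 ≡ 16^2 = 256 ≡ 69 (mod 187)
2^16 ≡ 69^2 = 4761 ≡ 86 (mod 187)
2^32 ≡ 86^2 = 7396 ≡ 103 (mod 187)
2^64 ≡ 103^2 = 10609 ≡ 137 (mod 187)
93 = 64 + 16 + 8 + 4 + 1 in binary powers of 2.
So 2^93 ≡ 137 · 86 · 69 · 16 · 2 ≡ 151 (mod 187).
Squaring chain: 151; never reaches −1, so base 2 is a Miller–Rabin witness that 187 is composite.

151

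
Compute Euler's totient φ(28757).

Factor: 28757 = 149 · 193.
φ(28757) = (149−1) · (193−1) = 148 · 192 = 28416.

28416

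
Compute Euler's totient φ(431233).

388080

Factor: 431233 = 11 · 197 · 199.
φ(431233) = (11−1) · (197−1) · (199−1) = 10 · 196 · 198 = 388080.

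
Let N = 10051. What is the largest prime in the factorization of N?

23

10051 = 19 · 529
529 = 23 · 23
23 = 23 · 1
So 10051 = 19 · 23^2; the largest prime factor is 23.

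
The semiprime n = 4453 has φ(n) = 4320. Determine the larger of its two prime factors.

φ(n) = (p−1)(q−1) = n − (p+q) + 1, so p + q = 4453 − 4320 + 1 = 134.
p and q are the roots of t² − 134t + 4453 = 0.
Discriminant: 134² − 4·4453 = 17956 − 17812 = 144; √144 = 12.
q = (134 − 12)/2 = 61, p = (134 + 12)/2 = 73.
Check: 61 · 73 = 4453.

73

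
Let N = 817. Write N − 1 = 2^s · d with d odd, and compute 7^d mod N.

343

817 − 1 = 816 = 2^4 · 51, so d = 51.
7^1 ≡ 7 (mod 817)
7^2 ≡ 7^2 = 49 ≡ 49 (mod 817)
7^4 ≡ 49^2 = 2401 ≡ 767 (mod 817)
7^8 ≡ 767^2 = 588289 ≡ 49 (mod 817)
7^16 ≡ 49^2 = 2401 ≡ 767 (mod 817)
7^32 ≡ 767^2 = 588289 ≡ 49 (mod 817)
51 = 32 + 16 + 2 + 1 in binary powers of 2.
So 7^51 ≡ 49 · 767 · 49 · 7 ≡ 343 (mod 817).
Squaring chain: 343 → 1 → 1 → 1; never reaches −1, so base 7 is a Miller–Rabin witness that 817 is composite.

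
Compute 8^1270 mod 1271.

8^1 ≡ 8 (mod 1271)
8^2 ≡ 8^2 = 64 ≡ 64 (mod 1271)
8^4 ≡ 64^2 = 4096 ≡ 283 (mod 1271)
8^8 ≡ 283^2 = 80089 ≡ 16 (mod 1271)
8^16 ≡ 16^2 = 256 ≡ 256 (mod 1271)
8^32 ≡ 256^2 = 65536 ≡ 715 (mod 1271)
8^64 ≡ 715^2 = 511225 ≡ 283 (mod 1271)
8^128 ≡ 283^2 = 80089 ≡ 16 (mod 1271)
8^256 ≡ 16^2 = 256 ≡ 256 (mod 1271)
8^512 ≡ 256^2 = 65536 ≡ 715 (mod 1271)
8^1024 ≡ 715^2 = 511225 ≡ 283 (mod 1271)
1270 = 1024 + 128 + 64 + 32 + 16 + 4 + 2 in binary powers of 2.
So 8^1270 ≡ 283 · 16 · 283 · 715 · 256 · 283 · 64 ≡ 1024 (mod 1271).
Since 1024 ≠ 1, base 8 is a Fermat witness: 1271 is composite.

1024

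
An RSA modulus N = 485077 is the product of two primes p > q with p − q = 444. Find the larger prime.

953

Since p = q + 444, we have 485077 = q(q + 444), so q² + 444q − 485077 = 0.
Discriminant: 444² + 4·485077 = 197136 + 1940308 = 2137444; √2137444 = 1462.
q = (−444 + 1462)/2 = 509, and p = q + 444 = 953.
Check: 509 · 953 = 485077.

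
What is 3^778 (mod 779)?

214

3^1 ≡ 3 (mod 779)
3^2 ≡ 3^2 = 9 ≡ 9 (mod 779)
3^4 ≡ 9^2 = 81 ≡ 81 (mod 779)
3^8 ≡ 81^2 = 6561 ≡ 329 (mod 779)
3^16 ≡ 329^2 = 108241 ≡ 739 (mod 779)
3^32 ≡ 739^2 = 546121 ≡ 42 (mod 779)
3^64 ≡ 42^2 = 1764 ≡ 206 (mod 779)
3^128 ≡ 206^2 = 42436 ≡ 370 (mod 779)
3^256 ≡ 370^2 = 136900 ≡ 575 (mod 779)
3^512 ≡ 575^2 = 330625 ≡ 329 (mod 779)
778 = 512 + 256 + 8 + 2 in binary powers of 2.
So 3^778 ≡ 329 · 575 · 329 · 9 ≡ 214 (mod 779).
Since 214 ≠ 1, base 3 is a Fermat witness: 779 is composite.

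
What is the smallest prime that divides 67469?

19

67469 is odd.
Digit sum 32, not divisible by 3.
Ends in 9: not divisible by 5.
7: 67469 = 7·9638 + 3
11: 67469 = 11·6133 + 6
13: 67469 = 13·5189 + 12
17: 67469 = 17·3968 + 13
19: 67469 = 19·3551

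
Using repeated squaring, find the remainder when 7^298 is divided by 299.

108

7^1 ≡ 7 (mod 299)
7^2 ≡ 7^2 = 49 ≡ 49 (mod 299)
7^4 ≡ 49^2 = 2401 ≡ 9 (mod 299)
7^8 ≡ 9^2 = 81 ≡ 81 (mod 299)
7^16 ≡ 81^2 = 6561 ≡ 282 (mod 299)
7^32 ≡ 282^2 = 79524 ≡ 289 (mod 299)
7^64 ≡ 289^2 = 83521 ≡ 100 (mod 299)
7^128 ≡ 100^2 = 10000 ≡ 133 (mod 299)
7^256 ≡ 133^2 = 17689 ≡ 48 (mod 299)
298 = 256 + 32 + 8 + 2 in binary powers of 2.
So 7^298 ≡ 48 · 289 · 81 · 49 ≡ 108 (mod 299).
Since 108 ≠ 1, base 7 is a Fermat witness: 299 is composite.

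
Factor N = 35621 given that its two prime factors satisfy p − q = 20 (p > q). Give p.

Since p = q + 20, we have 35621 = q(q + 20), so q² + 20q − 35621 = 0.
Discriminant: 20² + 4·35621 = 400 + 142484 = 142884; √142884 = 378.
q = (−20 + 378)/2 = 179, and p = q + 20 = 199.
Check: 179 · 199 = 35621.

199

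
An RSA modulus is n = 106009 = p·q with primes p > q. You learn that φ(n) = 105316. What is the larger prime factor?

467

φ(n) = (p−1)(q−1) = n − (p+q) + 1, so p + q = 106009 − 105316 + 1 = 694.
p and q are the roots of t² − 694t + 106009 = 0.
Discriminant: 694² − 4·106009 = 481636 − 424036 = 57600; √57600 = 240.
q = (694 − 240)/2 = 227, p = (694 + 240)/2 = 467.
Check: 227 · 467 = 106009.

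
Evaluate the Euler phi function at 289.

272

Factor: 289 = 17^2.
φ(289) = 17^1·(17−1) = 272.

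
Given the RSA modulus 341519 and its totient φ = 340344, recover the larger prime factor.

φ(n) = (p−1)(q−1) = n − (p+q) + 1, so p + q = 341519 − 340344 + 1 = 1176.
p and q are the roots of t² − 1176t + 341519 = 0.
Discriminant: 1176² − 4·341519 = 1382976 − 1366076 = 16900; √16900 = 130.
q = (1176 − 130)/2 = 523, p = (1176 + 130)/2 = 653.
Check: 523 · 653 = 341519.

653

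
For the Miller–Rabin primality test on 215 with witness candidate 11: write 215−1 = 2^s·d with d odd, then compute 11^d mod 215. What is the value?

215 − 1 = 214 = 2^1 · 107, so d = 107.
11^1 ≡ 11 (mod 215)
11^2 ≡ 11^2 = 121 ≡ 121 (mod 215)
11^4 ≡ 121^2 = 14641 ≡ 21 (mod 215)
11^8 ≡ 21^2 = 441 ≡ 11 (mod 215)
11^16 ≡ 11^2 = 121 ≡ 121 (mod 215)
11^32 ≡ 121^2 = 14641 ≡ 21 (mod 215)
11^64 ≡ 21^2 = 441 ≡ 11 (mod 215)
107 = 64 + 32 + 8 + 2 + 1 in binary powers of 2.
So 11^107 ≡ 11 · 21 · 11 · 121 · 11 ≡ 121 (mod 215).
Squaring chain: 121; never reaches −1, so base 11 is a Miller–Rabin witness that 215 is composite.

121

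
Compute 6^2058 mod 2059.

1161

6^1 ≡ 6 (mod 2059)
6^2 ≡ 6^2 = 36 ≡ 36 (mod 2059)
6^4 ≡ 36^2 = 1296 ≡ 1296 (mod 2059)
6^8 ≡ 1296^2 = 1679616 ≡ 1531 (mod 2059)
6^16 ≡ 1531^2 = 2343961 ≡ 819 (mod 2059)
6^32 ≡ 819^2 = 670761 ≡ 1586 (mod 2059)
6^64 ≡ 1586^2 = 2515396 ≡ 1357 (mod 2059)
6^128 ≡ 1357^2 = 1841449 ≡ 703 (mod 2059)
6^256 ≡ 703^2 = 494209 ≡ 49 (mod 2059)
6^512 ≡ 49^2 = 2401 ≡ 342 (mod 2059)
6^1024 ≡ 342^2 = 116964 ≡ 1660 (mod 2059)
6^2048 ≡ 1660^2 = 2755600 ≡ 658 (mod 2059)
2058 = 2048 + 8 + 2 in binary powers of 2.
So 6^2058 ≡ 658 · 1531 · 36 ≡ 1161 (mod 2059).
Since 1161 ≠ 1, base 6 is a Fermat witness: 2059 is composite.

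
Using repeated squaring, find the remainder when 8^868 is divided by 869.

8^1 ≡ 8 (mod 869)
8^2 ≡ 8^2 = 64 ≡ 64 (mod 869)
8^4 ≡ 64^2 = 4096 ≡ 620 (mod 869)
8^8 ≡ 620^2 = 384400 ≡ 302 (mod 869)
8^16 ≡ 302^2 = 91204 ≡ 828 (mod 869)
8^32 ≡ 828^2 = 685584 ≡ 812 (mod 869)
8^64 ≡ 812^2 = 659344 ≡ 642 (mod 869)
8^128 ≡ 642^2 = 412164 ≡ 258 (mod 869)
8^256 ≡ 258^2 = 66564 ≡ 520 (mod 869)
8^512 ≡ 520^2 = 270400 ≡ 141 (mod 869)
868 = 512 + 256 + 64 + 32 + 4 in binary powers of 2.
So 8^868 ≡ 141 · 520 · 642 · 812 · 620 ≡ 368 (mod 869).
Since 368 ≠ 1, base 8 is a Fermat witness: 869 is composite.

368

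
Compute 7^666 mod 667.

7^1 ≡ 7 (mod 667)
7^2 ≡ 7^2 = 49 ≡ 49 (mod 667)
7^4 ≡ 49^2 = 2401 ≡ 400 (mod 667)
7^8 ≡ 400^2 = 160000 ≡ 587 (mod 667)
7^16 ≡ 587^2 = 344569 ≡ 397 (mod 667)
7^32 ≡ 397^2 = 157609 ≡ 197 (mod 667)
7^64 ≡ 197^2 = 38809 ≡ 123 (mod 667)
7^128 ≡ 123^2 = 15129 ≡ 455 (mod 667)
7^256 ≡ 455^2 = 207025 ≡ 255 (mod 667)
7^512 ≡ 255^2 = 65025 ≡ 326 (mod 667)
666 = 512 + 128 + 16 + 8 + 2 in binary powers of 2.
So 7^666 ≡ 326 · 455 · 397 · 587 · 49 ≡ 326 (mod 667).
Since 326 ≠ 1, base 7 is a Fermat witness: 667 is composite.

326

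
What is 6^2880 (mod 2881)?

2839

6^1 ≡ 6 (mod 2881)
6^2 ≡ 6^2 = 36 ≡ 36 (mod 2881)
6^4 ≡ 36^2 = 1296 ≡ 1296 (mod 2881)
6^8 ≡ 1296^2 = 1679616 ≡ 2874 (mod 2881)
6^16 ≡ 2874^2 = 8259876 ≡ 49 (mod 2881)
6^32 ≡ 49^2 = 2401 ≡ 2401 (mod 2881)
6^64 ≡ 2401^2 = 5764801 ≡ 2801 (mod 2881)
6^128 ≡ 2801^2 = 7845601 ≡ 638 (mod 2881)
6^256 ≡ 638^2 = 407044 ≡ 823 (mod 2881)
6^512 ≡ 823^2 = 677329 ≡ 294 (mod 2881)
6^1024 ≡ 294^2 = 86436 ≡ 6 (mod 2881)
6^2048 ≡ 6^2 = 36 ≡ 36 (mod 2881)
2880 = 2048 + 512 + 256 + 64 in binary powers of 2.
So 6^2880 ≡ 36 · 294 · 823 · 2801 ≡ 2839 (mod 2881).
Since 2839 ≠ 1, base 6 is a Fermat witness: 2881 is composite.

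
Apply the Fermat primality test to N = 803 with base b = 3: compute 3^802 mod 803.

284

3^1 ≡ 3 (mod 803)
3^2 ≡ 3^2 = 9 ≡ 9 (mod 803)
3^4 ≡ 9^2 = 81 ≡ 81 (mod 803)
3^8 ≡ 81^2 = 6561 ≡ 137 (mod 803)
3^16 ≡ 137^2 = 18769 ≡ 300 (mod 803)
3^32 ≡ 300^2 = 90000 ≡ 64 (mod 803)
3^64 ≡ 64^2 = 4096 ≡ 81 (mod 803)
3^128 ≡ 81^2 = 6561 ≡ 137 (mod 803)
3^256 ≡ 137^2 = 18769 ≡ 300 (mod 803)
3^512 ≡ 300^2 = 90000 ≡ 64 (mod 803)
802 = 512 + 256 + 32 + 2 in binary powers of 2.
So 3^802 ≡ 64 · 300 · 64 · 9 ≡ 284 (mod 803).
Since 284 ≠ 1, base 3 is a Fermat witness: 803 is composite.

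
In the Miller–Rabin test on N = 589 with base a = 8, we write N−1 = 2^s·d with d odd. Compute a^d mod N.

436

589 − 1 = 588 = 2^2 · 147, so d = 147.
8^1 ≡ 8 (mod 589)
8^2 ≡ 8^2 = 64 ≡ 64 (mod 589)
8^4 ≡ 64^2 = 4096 ≡ 562 (mod 589)
8^8 ≡ 562^2 = 315844 ≡ 140 (mod 589)
8^16 ≡ 140^2 = 19600 ≡ 163 (mod 589)
8^32 ≡ 163^2 = 26569 ≡ 64 (mod 589)
8^64 ≡ 64^2 = 4096 ≡ 562 (mod 589)
8^128 ≡ 562^2 = 315844 ≡ 140 (mod 589)
147 = 128 + 16 + 2 + 1 in binary powers of 2.
So 8^147 ≡ 140 · 163 · 64 · 8 ≡ 436 (mod 589).
Squaring chain: 436 → 438; never reaches −1, so base 8 is a Miller–Rabin witness that 589 is composite.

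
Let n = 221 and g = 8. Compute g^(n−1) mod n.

8^1 ≡ 8 (mod 221)
8^2 ≡ 8^2 = 64 ≡ 64 (mod 221)
8^4 ≡ 64^2 = 4096 ≡ 118 (mod 221)
8^8 ≡ 118^2 = 13924 ≡ 1 (mod 221)
8^16 ≡ 1^2 = 1 ≡ 1 (mod 221)
8^32 ≡ 1^2 = 1 ≡ 1 (mod 221)
8^64 ≡ 1^2 = 1 ≡ 1 (mod 221)
8^128 ≡ 1^2 = 1 ≡ 1 (mod 221)
220 = 128 + 64 + 16 + 8 + 4 in binary powers of 2.
So 8^220 ≡ 1 · 1 · 1 · 1 · 118 ≡ 118 (mod 221).
Since 118 ≠ 1, base 8 is a Fermat witness: 221 is composite.

118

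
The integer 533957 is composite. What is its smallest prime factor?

533957 is odd.
Digit sum 32, not divisible by 3.
Ends in 7: not divisible by 5.
7: 533957 = 7·76279 + 4
11: 533957 = 11·48541 + 6
13: 533957 = 13·41073 + 8
17: 533957 = 17·31409 + 4
19: 533957 = 19·28103

19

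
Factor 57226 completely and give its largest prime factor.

71

57226 = 2 · 28613
28613 = 13 · 2201
2201 = 31 · 71
71 is prime.
So 57226 = 2 · 13 · 31 · 71; the largest prime factor is 71.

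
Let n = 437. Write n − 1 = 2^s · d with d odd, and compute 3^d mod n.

437 − 1 = 436 = 2^2 · 109, so d = 109.
3^1 ≡ 3 (mod 437)
3^2 ≡ 3^2 = 9 ≡ 9 (mod 437)
3^4 ≡ 9^2 = 81 ≡ 81 (mod 437)
3^8 ≡ 81^2 = 6561 ≡ 6 (mod 437)
3^16 ≡ 6^2 = 36 ≡ 36 (mod 437)
3^32 ≡ 36^2 = 1296 ≡ 422 (mod 437)
3^64 ≡ 422^2 = 178084 ≡ 225 (mod 437)
109 = 64 + 32 + 8 + 4 + 1 in binary powers of 2.
So 3^109 ≡ 225 · 422 · 6 · 81 · 3 ≡ 307 (mod 437).
Squaring chain: 307 → 294; never reaches −1, so base 3 is a Miller–Rabin witness that 437 is composite.

307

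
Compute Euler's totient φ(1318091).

Factor: 1318091 = 67 · 103 · 191.
φ(1318091) = (67−1) · (103−1) · (191−1) = 66 · 102 · 190 = 1279080.

1279080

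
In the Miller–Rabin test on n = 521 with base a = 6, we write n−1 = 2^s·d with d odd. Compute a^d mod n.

521 − 1 = 520 = 2^3 · 65, so d = 65.
6^1 ≡ 6 (mod 521)
6^2 ≡ 6^2 = 36 ≡ 36 (mod 521)
6^4 ≡ 36^2 = 1296 ≡ 254 (mod 521)
6^8 ≡ 254^2 = 64516 ≡ 433 (mod 521)
6^16 ≡ 433^2 = 187489 ≡ 450 (mod 521)
6^32 ≡ 450^2 = 202500 ≡ 352 (mod 521)
6^64 ≡ 352^2 = 123904 ≡ 427 (mod 521)
65 = 64 + 1 in binary powers of 2.
So 6^65 ≡ 427 · 6 ≡ 478 (mod 521).
Squaring chain: 478 → 286 → 520; reaches −1, so base 6 does not prove 521 composite.

478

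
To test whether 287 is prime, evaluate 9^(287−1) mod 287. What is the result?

163

9^1 ≡ 9 (mod 287)
9^2 ≡ 9^2 = 81 ≡ 81 (mod 287)
9^4 ≡ 81^2 = 6561 ≡ 247 (mod 287)
9^8 ≡ 247^2 = 61009 ≡ 165 (mod 287)
9^16 ≡ 165^2 = 27225 ≡ 247 (mod 287)
9^32 ≡ 247^2 = 61009 ≡ 165 (mod 287)
9^64 ≡ 165^2 = 27225 ≡ 247 (mod 287)
9^128 ≡ 247^2 = 61009 ≡ 165 (mod 287)
9^256 ≡ 165^2 = 27225 ≡ 247 (mod 287)
286 = 256 + 16 + 8 + 4 + 2 in binary powers of 2.
So 9^286 ≡ 247 · 247 · 165 · 247 · 81 ≡ 163 (mod 287).
Since 163 ≠ 1, base 9 is a Fermat witness: 287 is composite.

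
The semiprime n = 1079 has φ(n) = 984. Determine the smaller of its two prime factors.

13

φ(n) = (p−1)(q−1) = n − (p+q) + 1, so p + q = 1079 − 984 + 1 = 96.
p and q are the roots of t² − 96t + 1079 = 0.
Discriminant: 96² − 4·1079 = 9216 − 4316 = 4900; √4900 = 70.
q = (96 − 70)/2 = 13, p = (96 + 70)/2 = 83.
Check: 13 · 83 = 1079.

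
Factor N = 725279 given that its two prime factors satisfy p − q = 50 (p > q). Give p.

Since p = q + 50, we have 725279 = q(q + 50), so q² + 50q − 725279 = 0.
Discriminant: 50² + 4·725279 = 2500 + 2901116 = 2903616; √2903616 = 1704.
q = (−50 + 1704)/2 = 827, and p = q + 50 = 877.
Check: 827 · 877 = 725279.

877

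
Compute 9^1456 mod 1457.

9^1 ≡ 9 (mod 1457)
9^2 ≡ 9^2 = 81 ≡ 81 (mod 1457)
9^4 ≡ 81^2 = 6561 ≡ 733 (mod 1457)
9^8 ≡ 733^2 = 537289 ≡ 1113 (mod 1457)
9^16 ≡ 1113^2 = 1238769 ≡ 319 (mod 1457)
9^32 ≡ 319^2 = 101761 ≡ 1228 (mod 1457)
9^64 ≡ 1228^2 = 1507984 ≡ 1446 (mod 1457)
9^128 ≡ 1446^2 = 2090916 ≡ 121 (mod 1457)
9^256 ≡ 121^2 = 14641 ≡ 71 (mod 1457)
9^512 ≡ 71^2 = 5041 ≡ 670 (mod 1457)
9^1024 ≡ 670^2 = 448900 ≡ 144 (mod 1457)
1456 = 1024 + 256 + 128 + 32 + 16 in binary powers of 2.
So 9^1456 ≡ 144 · 71 · 121 · 1228 · 319 ≡ 1001 (mod 1457).
Since 1001 ≠ 1, base 9 is a Fermat witness: 1457 is composite.

1001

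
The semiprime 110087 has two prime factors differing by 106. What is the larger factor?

Since p = q + 106, we have 110087 = q(q + 106), so q² + 106q − 110087 = 0.
Discriminant: 106² + 4·110087 = 11236 + 440348 = 451584; √451584 = 672.
q = (−106 + 672)/2 = 283, and p = q + 106 = 389.
Check: 283 · 389 = 110087.

389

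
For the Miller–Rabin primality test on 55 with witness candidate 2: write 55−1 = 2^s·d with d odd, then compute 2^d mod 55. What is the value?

18

55 − 1 = 54 = 2^1 · 27, so d = 27.
2^1 ≡ 2 (mod 55)
2^2 ≡ 2^2 = 4 ≡ 4 (mod 55)
2^4 ≡ 4^2 = 16 ≡ 16 (mod 55)
2^8 ≡ 16^2 = 256 ≡ 36 (mod 55)
2^16 ≡ 36^2 = 1296 ≡ 31 (mod 55)
27 = 16 + 8 + 2 + 1 in binary powers of 2.
So 2^27 ≡ 31 · 36 · 4 · 2 ≡ 18 (mod 55).
Squaring chain: 18; never reaches −1, so base 2 is a Miller–Rabin witness that 55 is composite.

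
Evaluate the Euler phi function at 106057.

Factor: 106057 = 7 · 109 · 139.
φ(106057) = (7−1) · (109−1) · (139−1) = 6 · 108 · 138 = 89424.

89424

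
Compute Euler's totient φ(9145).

6960

Factor: 9145 = 5 · 31 · 59.
φ(9145) = (5−1) · (31−1) · (59−1) = 4 · 30 · 58 = 6960.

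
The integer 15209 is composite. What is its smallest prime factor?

15209 is odd.
Digit sum 17, not divisible by 3.
Ends in 9: not divisible by 5.
7: 15209 = 7·2172 + 5
11: 15209 = 11·1382 + 7
13: 15209 = 13·1169 + 12
17: 15209 = 17·894 + 11
19: 15209 = 19·800 + 9
23: 15209 = 23·661 + 6
29: 15209 = 29·524 + 13
31: 15209 = 31·490 + 19
37: 15209 = 37·411 + 2
41: 15209 = 41·370 + 39
43: 15209 = 43·353 + 30
47: 15209 = 47·323 + 28
53: 15209 = 53·286 + 51
59: 15209 = 59·257 + 46
61: 15209 = 61·249 + 20
67: 15209 = 67·227

67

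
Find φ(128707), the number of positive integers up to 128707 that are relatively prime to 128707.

118272

Factor: 128707 = 17 · 67 · 113.
φ(128707) = (17−1) · (67−1) · (113−1) = 16 · 66 · 112 = 118272.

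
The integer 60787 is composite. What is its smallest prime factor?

60787 is odd.
Digit sum 28, not divisible by 3.
Ends in 7: not divisible by 5.
7: 60787 = 7·8683 + 6
11: 60787 = 11·5526 + 1
13: 60787 = 13·4675 + 12
17: 60787 = 17·3575 + 12
19: 60787 = 19·3199 + 6
23: 60787 = 23·2642 + 21
29: 60787 = 29·2096 + 3
31: 60787 = 31·1960 + 27
37: 60787 = 37·1642 + 33
41: 60787 = 41·1482 + 25
43: 60787 = 43·1413 + 28
47: 60787 = 47·1293 + 16
53: 60787 = 53·1146 + 49
59: 60787 = 59·1030 + 17
61: 60787 = 61·996 + 31
67: 60787 = 67·907 + 18
71: 60787 = 71·856 + 11
73: 60787 = 73·832 + 51
79: 60787 = 79·769 + 36
83: 60787 = 83·732 + 31
89: 60787 = 89·683

89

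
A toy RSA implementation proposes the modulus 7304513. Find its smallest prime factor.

7304513 is odd.
Digit sum 23, not divisible by 3.
Ends in 3: not divisible by 5.
7: 7304513 = 7·1043501 + 6
11: 7304513 = 11·664046 + 7
13: 7304513 = 13·561885 + 8
17: 7304513 = 17·429677 + 4
19: 7304513 = 19·384448 + 1
23: 7304513 = 23·317587 + 12
29: 7304513 = 29·251879 + 22
31: 7304513 = 31·235629 + 14
37: 7304513 = 37·197419 + 10
41: 7304513 = 41·178158 + 35
43: 7304513 = 43·169872 + 17
47: 7304513 = 47·155415 + 8
53: 7304513 = 53·137821

53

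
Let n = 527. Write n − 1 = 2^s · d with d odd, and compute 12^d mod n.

527 − 1 = 526 = 2^1 · 263, so d = 263.
12^1 ≡ 12 (mod 527)
12^2 ≡ 12^2 = 144 ≡ 144 (mod 527)
12^4 ≡ 144^2 = 20736 ≡ 183 (mod 527)
12^8 ≡ 183^2 = 33489 ≡ 288 (mod 527)
12^16 ≡ 288^2 = 82944 ≡ 205 (mod 527)
12^32 ≡ 205^2 = 42025 ≡ 392 (mod 527)
12^64 ≡ 392^2 = 153664 ≡ 307 (mod 527)
12^128 ≡ 307^2 = 94249 ≡ 443 (mod 527)
12^256 ≡ 443^2 = 196249 ≡ 205 (mod 527)
263 = 256 + 4 + 2 + 1 in binary powers of 2.
So 12^263 ≡ 205 · 183 · 144 · 12 ≡ 177 (mod 527).
Squaring chain: 177; never reaches −1, so base 12 is a Miller–Rabin witness that 527 is composite.

177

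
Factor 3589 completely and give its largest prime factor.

3589 = 37 · 97
97 is prime.
So 3589 = 37 · 97; the largest prime factor is 97.

97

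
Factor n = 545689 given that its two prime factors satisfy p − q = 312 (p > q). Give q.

Since p = q + 312, we have 545689 = q(q + 312), so q² + 312q − 545689 = 0.
Discriminant: 312² + 4·545689 = 97344 + 2182756 = 2280100; √2280100 = 1510.
q = (−312 + 1510)/2 = 599, and p = q + 312 = 911.
Check: 599 · 911 = 545689.

599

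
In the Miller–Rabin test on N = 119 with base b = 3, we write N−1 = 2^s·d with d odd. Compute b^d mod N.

119 − 1 = 118 = 2^1 · 59, so d = 59.
3^1 ≡ 3 (mod 119)
3^2 ≡ 3^2 = 9 ≡ 9 (mod 119)
3^4 ≡ 9^2 = 81 ≡ 81 (mod 119)
3^8 ≡ 81^2 = 6561 ≡ 16 (mod 119)
3^16 ≡ 16^2 = 256 ≡ 18 (mod 119)
3^32 ≡ 18^2 = 324 ≡ 86 (mod 119)
59 = 32 + 16 + 8 + 2 + 1 in binary powers of 2.
So 3^59 ≡ 86 · 18 · 16 · 9 · 3 ≡ 75 (mod 119).
Squaring chain: 75; never reaches −1, so base 3 is a Miller–Rabin witness that 119 is composite.

75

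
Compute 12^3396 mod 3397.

12^1 ≡ 12 (mod 3397)
12^2 ≡ 12^2 = 144 ≡ 144 (mod 3397)
12^4 ≡ 144^2 = 20736 ≡ 354 (mod 3397)
12^8 ≡ 354^2 = 125316 ≡ 3024 (mod 3397)
12^16 ≡ 3024^2 = 9144576 ≡ 3249 (mod 3397)
12^32 ≡ 3249^2 = 10556001 ≡ 1522 (mod 3397)
12^64 ≡ 1522^2 = 2316484 ≡ 3127 (mod 3397)
12^128 ≡ 3127^2 = 9778129 ≡ 1563 (mod 3397)
12^256 ≡ 1563^2 = 2442969 ≡ 526 (mod 3397)
12^512 ≡ 526^2 = 276676 ≡ 1519 (mod 3397)
12^1024 ≡ 1519^2 = 2307361 ≡ 798 (mod 3397)
12^2048 ≡ 798^2 = 636804 ≡ 1565 (mod 3397)
3396 = 2048 + 1024 + 256 + 64 + 4 in binary powers of 2.
So 12^3396 ≡ 1565 · 798 · 526 · 3127 · 354 ≡ 1116 (mod 3397).
Since 1116 ≠ 1, base 12 is a Fermat witness: 3397 is composite.

1116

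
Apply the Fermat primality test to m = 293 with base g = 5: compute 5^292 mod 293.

5^1 ≡ 5 (mod 293)
5^2 ≡ 5^2 = 25 ≡ 25 (mod 293)
5^4 ≡ 25^2 = 625 ≡ 39 (mod 293)
5^8 ≡ 39^2 = 1521 ≡ 56 (mod 293)
5^16 ≡ 56^2 = 3136 ≡ 206 (mod 293)
5^32 ≡ 206^2 = 42436 ≡ 244 (mod 293)
5^64 ≡ 244^2 = 59536 ≡ 57 (mod 293)
5^128 ≡ 57^2 = 3249 ≡ 26 (mod 293)
5^256 ≡ 26^2 = 676 ≡ 90 (mod 293)
292 = 256 + 32 + 4 in binary powers of 2.
So 5^292 ≡ 90 · 244 · 39 ≡ 1 (mod 293).
Since the result is 1, base 5 gives no evidence that 293 is composite.

1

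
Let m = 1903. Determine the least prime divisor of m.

1903 is odd.
Digit sum 13, not divisible by 3.
Ends in 3: not divisible by 5.
7: 1903 = 7·271 + 6
11: 1903 = 11·173

11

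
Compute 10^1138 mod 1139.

10^1 ≡ 10 (mod 1139)
10^2 ≡ 10^2 = 100 ≡ 100 (mod 1139)
10^4 ≡ 100^2 = 10000 ≡ 888 (mod 1139)
10^8 ≡ 888^2 = 788544 ≡ 356 (mod 1139)
10^16 ≡ 356^2 = 126736 ≡ 307 (mod 1139)
10^32 ≡ 307^2 = 94249 ≡ 851 (mod 1139)
10^64 ≡ 851^2 = 724201 ≡ 936 (mod 1139)
10^128 ≡ 936^2 = 876096 ≡ 205 (mod 1139)
10^256 ≡ 205^2 = 42025 ≡ 1021 (mod 1139)
10^512 ≡ 1021^2 = 1042441 ≡ 256 (mod 1139)
10^1024 ≡ 256^2 = 65536 ≡ 613 (mod 1139)
1138 = 1024 + 64 + 32 + 16 + 2 in binary powers of 2.
So 10^1138 ≡ 613 · 936 · 851 · 307 · 100 ≡ 508 (mod 1139).
Since 508 ≠ 1, base 10 is a Fermat witness: 1139 is composite.

508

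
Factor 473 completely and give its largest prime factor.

473 = 11 · 43
43 is prime.
So 473 = 11 · 43; the largest prime factor is 43.

43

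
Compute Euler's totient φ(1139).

1056

Factor: 1139 = 17 · 67.
φ(1139) = (17−1) · (67−1) = 16 · 66 = 1056.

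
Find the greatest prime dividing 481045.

89

481045 = 5 · 96209
96209 = 23 · 4183
4183 = 47 · 89
89 is prime.
So 481045 = 5 · 23 · 47 · 89; the largest prime factor is 89.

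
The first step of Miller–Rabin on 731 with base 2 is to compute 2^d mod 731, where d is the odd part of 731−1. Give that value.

389

731 − 1 = 730 = 2^1 · 365, so d = 365.
2^1 ≡ 2 (mod 731)
2^2 ≡ 2^2 = 4 ≡ 4 (mod 731)
2^4 ≡ 4^2 = 16 ≡ 16 (mod 731)
2^8 ≡ 16^2 = 256 ≡ 256 (mod 731)
2^16 ≡ 256^2 = 65536 ≡ 477 (mod 731)
2^32 ≡ 477^2 = 227529 ≡ 188 (mod 731)
2^64 ≡ 188^2 = 35344 ≡ 256 (mod 731)
2^128 ≡ 256^2 = 65536 ≡ 477 (mod 731)
2^256 ≡ 477^2 = 227529 ≡ 188 (mod 731)
365 = 256 + 64 + 32 + 8 + 4 + 1 in binary powers of 2.
So 2^365 ≡ 188 · 256 · 188 · 256 · 16 · 2 ≡ 389 (mod 731).
Squaring chain: 389; never reaches −1, so base 2 is a Miller–Rabin witness that 731 is composite.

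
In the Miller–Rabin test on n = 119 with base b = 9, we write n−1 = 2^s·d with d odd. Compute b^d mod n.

119 − 1 = 118 = 2^1 · 59, so d = 59.
9^1 ≡ 9 (mod 119)
9^2 ≡ 9^2 = 81 ≡ 81 (mod 119)
9^4 ≡ 81^2 = 6561 ≡ 16 (mod 119)
9^8 ≡ 16^2 = 256 ≡ 18 (mod 119)
9^16 ≡ 18^2 = 324 ≡ 86 (mod 119)
9^32 ≡ 86^2 = 7396 ≡ 18 (mod 119)
59 = 32 + 16 + 8 + 2 + 1 in binary powers of 2.
So 9^59 ≡ 18 · 86 · 18 · 81 · 9 ≡ 32 (mod 119).
Squaring chain: 32; never reaches −1, so base 9 is a Miller–Rabin witness that 119 is composite.

32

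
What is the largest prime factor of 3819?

67

3819 = 3 · 1273
1273 = 19 · 67
67 is prime.
So 3819 = 3 · 19 · 67; the largest prime factor is 67.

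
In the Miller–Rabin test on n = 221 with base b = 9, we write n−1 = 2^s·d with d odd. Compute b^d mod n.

87

221 − 1 = 220 = 2^2 · 55, so d = 55.
9^1 ≡ 9 (mod 221)
9^2 ≡ 9^2 = 81 ≡ 81 (mod 221)
9^4 ≡ 81^2 = 6561 ≡ 152 (mod 221)
9^8 ≡ 152^2 = 23104 ≡ 120 (mod 221)
9^16 ≡ 120^2 = 14400 ≡ 35 (mod 221)
9^32 ≡ 35^2 = 1225 ≡ 120 (mod 221)
55 = 32 + 16 + 4 + 2 + 1 in binary powers of 2.
So 9^55 ≡ 120 · 35 · 152 · 81 · 9 ≡ 87 (mod 221).
Squaring chain: 87 → 55; never reaches −1, so base 9 is a Miller–Rabin witness that 221 is composite.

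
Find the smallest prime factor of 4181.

4181 is odd.
Digit sum 14, not divisible by 3.
Ends in 1: not divisible by 5.
7: 4181 = 7·597 + 2
11: 4181 = 11·380 + 1
13: 4181 = 13·321 + 8
17: 4181 = 17·245 + 16
19: 4181 = 19·220 + 1
23: 4181 = 23·181 + 18
29: 4181 = 29·144 + 5
31: 4181 = 31·134 + 27
37: 4181 = 37·113

37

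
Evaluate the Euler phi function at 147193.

136080

Factor: 147193 = 19 · 61 · 127.
φ(147193) = (19−1) · (61−1) · (127−1) = 18 · 60 · 126 = 136080.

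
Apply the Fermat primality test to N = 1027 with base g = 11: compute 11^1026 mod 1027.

38

11^1 ≡ 11 (mod 1027)
11^2 ≡ 11^2 = 121 ≡ 121 (mod 1027)
11^4 ≡ 121^2 = 14641 ≡ 263 (mod 1027)
11^8 ≡ 263^2 = 69169 ≡ 360 (mod 1027)
11^16 ≡ 360^2 = 129600 ≡ 198 (mod 1027)
11^32 ≡ 198^2 = 39204 ≡ 178 (mod 1027)
11^64 ≡ 178^2 = 31684 ≡ 874 (mod 1027)
11^128 ≡ 874^2 = 763876 ≡ 815 (mod 1027)
11^256 ≡ 815^2 = 664225 ≡ 783 (mod 1027)
11^512 ≡ 783^2 = 613089 ≡ 997 (mod 1027)
11^1024 ≡ 997^2 = 994009 ≡ 900 (mod 1027)
1026 = 1024 + 2 in binary powers of 2.
So 11^1026 ≡ 900 · 121 ≡ 38 (mod 1027).
Since 38 ≠ 1, base 11 is a Fermat witness: 1027 is composite.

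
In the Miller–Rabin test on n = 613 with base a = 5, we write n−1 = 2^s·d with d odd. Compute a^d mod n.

613 − 1 = 612 = 2^2 · 153, so d = 153.
5^1 ≡ 5 (mod 613)
5^2 ≡ 5^2 = 25 ≡ 25 (mod 613)
5^4 ≡ 25^2 = 625 ≡ 12 (mod 613)
5^8 ≡ 12^2 = 144 ≡ 144 (mod 613)
5^16 ≡ 144^2 = 20736 ≡ 507 (mod 613)
5^32 ≡ 507^2 = 257049 ≡ 202 (mod 613)
5^64 ≡ 202^2 = 40804 ≡ 346 (mod 613)
5^128 ≡ 346^2 = 119716 ≡ 181 (mod 613)
153 = 128 + 16 + 8 + 1 in binary powers of 2.
So 5^153 ≡ 181 · 507 · 144 · 5 ≡ 35 (mod 613).
Squaring chain: 35 → 612; reaches −1, so base 5 does not prove 613 composite.

35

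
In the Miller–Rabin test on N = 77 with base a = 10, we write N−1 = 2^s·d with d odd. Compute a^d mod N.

10

77 − 1 = 76 = 2^2 · 19, so d = 19.
10^1 ≡ 10 (mod 77)
10^2 ≡ 10^2 = 100 ≡ 23 (mod 77)
10^4 ≡ 23^2 = 529 ≡ 67 (mod 77)
10^8 ≡ 67^2 = 4489 ≡ 23 (mod 77)
10^16 ≡ 23^2 = 529 ≡ 67 (mod 77)
19 = 16 + 2 + 1 in binary powers of 2.
So 10^19 ≡ 67 · 23 · 10 ≡ 10 (mod 77).
Squaring chain: 10 → 23; never reaches −1, so base 10 is a Miller–Rabin witness that 77 is composite.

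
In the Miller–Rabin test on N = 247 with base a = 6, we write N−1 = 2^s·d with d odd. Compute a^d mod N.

125

247 − 1 = 246 = 2^1 · 123, so d = 123.
6^1 ≡ 6 (mod 247)
6^2 ≡ 6^2 = 36 ≡ 36 (mod 247)
6^4 ≡ 36^2 = 1296 ≡ 61 (mod 247)
6^8 ≡ 61^2 = 3721 ≡ 16 (mod 247)
6^16 ≡ 16^2 = 256 ≡ 9 (mod 247)
6^32 ≡ 9^2 = 81 ≡ 81 (mod 247)
6^64 ≡ 81^2 = 6561 ≡ 139 (mod 247)
123 = 64 + 32 + 16 + 8 + 2 + 1 in binary powers of 2.
So 6^123 ≡ 139 · 81 · 9 · 16 · 36 · 6 ≡ 125 (mod 247).
Squaring chain: 125; never reaches −1, so base 6 is a Miller–Rabin witness that 247 is composite.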